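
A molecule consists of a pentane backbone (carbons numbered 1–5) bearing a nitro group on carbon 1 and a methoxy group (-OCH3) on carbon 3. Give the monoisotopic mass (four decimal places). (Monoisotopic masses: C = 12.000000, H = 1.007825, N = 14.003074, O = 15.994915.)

Atom tally by fragment:
  O2NCH2 → C:1 H:2 N:1 O:2
  CH2 → C:1 H:2
  CH(OCH3) → C:2 H:4 O:1
  CH2 → C:1 H:2
  CH3 → C:1 H:3
Element totals:
  C: 6
  H: 13
  N: 1
  O: 3
Molecular formula: C6H13NO3.
  M = 6(12.0) + 13(1.007825) + 14.003074 + 3(15.994915)
    = 72.000000 + 13.101725 + 14.003074 + 47.984745 = 147.089544

147.0895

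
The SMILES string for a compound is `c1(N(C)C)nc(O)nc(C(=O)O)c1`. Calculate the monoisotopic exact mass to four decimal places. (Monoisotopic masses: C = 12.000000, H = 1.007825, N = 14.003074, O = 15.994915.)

Atom tally by fragment:
  pyrimidine ring core → C:4 H:4 N:2
  (− 3 ring H displaced by substituents)
  + N(CH3)2 → N:1 C:2 H:6
  + OH → O:1 H:1
  + COOH → C:1 H:1 O:2
Element totals:
  C: 7
  H: 9
  N: 3
  O: 3
Molecular formula: C7H9N3O3.
  M = 7(12.0) + 9(1.007825) + 3(14.003074) + 3(15.994915)
    = 84.000000 + 9.070425 + 42.009222 + 47.984745 = 183.064392

183.0644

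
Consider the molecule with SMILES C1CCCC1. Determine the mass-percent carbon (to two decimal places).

85.63%

Atom tally by fragment:
  cyclopentane ring core → C:5 H:10
Element totals:
  C: 5
  H: 10
Molecular formula: C5H10.
Molar mass = 70.135 g/mol.
Mass from C: 5 × 12.011 = 60.055 g/mol.
%C = 60.055 / 70.135 × 100 = 85.63%.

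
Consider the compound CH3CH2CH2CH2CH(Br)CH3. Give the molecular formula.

C6H13Br

Element totals:
  C: 6
  H: 13
  Br: 1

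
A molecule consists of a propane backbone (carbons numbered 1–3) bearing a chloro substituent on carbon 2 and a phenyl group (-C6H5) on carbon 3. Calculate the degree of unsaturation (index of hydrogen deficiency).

4

Atom tally by fragment:
  CH3 → C:1 H:3
  CH(Cl) → C:1 H:1 Cl:1
  CH2C6H5 → C:7 H:7
Element totals:
  C: 9
  H: 11
  Cl: 1
Molecular formula: C9H11Cl.
DoU = (2C + 2 + N − H − X) / 2 = (2·9 + 2 + 0 − 11 − 1) / 2 = 4.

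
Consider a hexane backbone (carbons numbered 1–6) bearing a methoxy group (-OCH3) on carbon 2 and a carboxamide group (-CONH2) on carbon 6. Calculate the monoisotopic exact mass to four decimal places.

159.1259

Atom tally by fragment:
  CH3 → C:1 H:3
  CH(OCH3) → C:2 H:4 O:1
  CH2 → C:1 H:2
  CH2 → C:1 H:2
  CH2 → C:1 H:2
  CH2CONH2 → C:2 H:4 O:1 N:1
Element totals:
  C: 8
  H: 17
  N: 1
  O: 2
Molecular formula: C8H17NO2.
  M = 8(12.0) + 17(1.007825) + 14.003074 + 2(15.994915)
    = 96.000000 + 17.133025 + 14.003074 + 31.989830 = 159.125929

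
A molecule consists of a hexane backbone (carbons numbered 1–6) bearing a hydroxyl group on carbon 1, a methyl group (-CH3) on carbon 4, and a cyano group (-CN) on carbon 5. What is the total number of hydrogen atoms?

15

Atom tally by fragment:
  HOCH2 → C:1 H:3 O:1
  CH2 → C:1 H:2
  CH2 → C:1 H:2
  CH(CH3) → C:2 H:4
  CH(CN) → C:2 H:1 N:1
  CH3 → C:1 H:3
Element totals:
  C: 8
  H: 15
  N: 1
  O: 1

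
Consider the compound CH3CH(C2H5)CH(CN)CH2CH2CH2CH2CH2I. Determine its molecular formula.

C11H20IN

Atom tally by fragment:
  CH3 → C:1 H:3
  CH(C2H5) → C:3 H:6
  CH(CN) → C:2 H:1 N:1
  CH2 → C:1 H:2
  CH2 → C:1 H:2
  CH2 → C:1 H:2
  CH2 → C:1 H:2
  CH2I → C:1 H:2 I:1
Element totals:
  C: 11
  H: 20
  I: 1
  N: 1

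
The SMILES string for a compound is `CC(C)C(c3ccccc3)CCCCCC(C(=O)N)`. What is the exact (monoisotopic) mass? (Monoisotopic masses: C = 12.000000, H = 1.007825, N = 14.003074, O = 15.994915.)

261.2093

Atom tally by fragment:
  CH3 → C:1 H:3
  CH(CH3) → C:2 H:4
  CH(C6H5) → C:7 H:6
  CH2 → C:1 H:2
  CH2 → C:1 H:2
  CH2 → C:1 H:2
  CH2 → C:1 H:2
  CH2 → C:1 H:2
  CH2CONH2 → C:2 H:4 O:1 N:1
Element totals:
  C: 17
  H: 27
  N: 1
  O: 1
Molecular formula: C17H27NO.
  M = 17(12.0) + 27(1.007825) + 14.003074 + 15.994915
    = 204.000000 + 27.211275 + 14.003074 + 15.994915 = 261.209264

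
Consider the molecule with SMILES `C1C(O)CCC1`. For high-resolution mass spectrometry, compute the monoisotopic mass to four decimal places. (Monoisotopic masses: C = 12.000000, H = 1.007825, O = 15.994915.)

Atom tally by fragment:
  cyclopentane ring core → C:5 H:10
  (− 1 ring H displaced by substituents)
  + OH → O:1 H:1
Element totals:
  C: 5
  H: 10
  O: 1
Molecular formula: C5H10O.
  M = 5(12.0) + 10(1.007825) + 15.994915
    = 60.000000 + 10.078250 + 15.994915 = 86.073165

86.0732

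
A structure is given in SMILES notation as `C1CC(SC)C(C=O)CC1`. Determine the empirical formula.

Atom tally by fragment:
  cyclohexane ring core → C:6 H:12
  (− 2 ring H displaced by substituents)
  + SCH3 → C:1 H:3 S:1
  + CHO → C:1 H:1 O:1
Element totals:
  C: 8
  H: 14
  O: 1
  S: 1
Molecular formula: C8H14OS.
gcd of subscripts (8, 14, 1, 1) = 1, so the empirical formula equals the molecular formula.

C8H14OS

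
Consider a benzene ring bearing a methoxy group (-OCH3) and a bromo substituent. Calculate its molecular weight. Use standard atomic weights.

187.04 g/mol

Atom tally by fragment:
  benzene ring core → C:6 H:6
  (− 2 ring H displaced by substituents)
  + OCH3 → C:1 H:3 O:1
  + Br → Br:1
Element totals:
  C: 7
  H: 7
  Br: 1
  O: 1
Molecular formula: C7H7BrO.
  M = 7(12.011) + 7(1.008) + 79.904 + 15.999
    = 84.077 + 7.056 + 79.904 + 15.999 = 187.036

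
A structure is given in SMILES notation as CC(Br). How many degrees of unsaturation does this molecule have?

Atom tally by fragment:
  CH3 → C:1 H:3
  CH2Br → C:1 H:2 Br:1
Element totals:
  C: 2
  H: 5
  Br: 1
Molecular formula: C2H5Br.
DoU = (2C + 2 + N − H − X) / 2 = (2·2 + 2 + 0 − 5 − 1) / 2 = 0.

0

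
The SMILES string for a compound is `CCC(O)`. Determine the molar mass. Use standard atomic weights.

Atom tally by fragment:
  CH3 → C:1 H:3
  CH2 → C:1 H:2
  CH2OH → C:1 H:3 O:1
Element totals:
  C: 3
  H: 8
  O: 1
Molecular formula: C3H8O.
  M = 3(12.011) + 8(1.008) + 15.999
    = 36.033 + 8.064 + 15.999 = 60.096

60.10 g/mol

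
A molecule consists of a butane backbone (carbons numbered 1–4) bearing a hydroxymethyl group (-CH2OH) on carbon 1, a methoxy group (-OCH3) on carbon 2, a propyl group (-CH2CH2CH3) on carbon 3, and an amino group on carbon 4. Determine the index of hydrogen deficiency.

Atom tally by fragment:
  HOCH2CH2 → C:2 H:5 O:1
  CH(OCH3) → C:2 H:4 O:1
  CH(CH2CH2CH3) → C:4 H:8
  CH2NH2 → C:1 H:4 N:1
Element totals:
  C: 9
  H: 21
  N: 1
  O: 2
Molecular formula: C9H21NO2.
DoU = (2C + 2 + N − H − X) / 2 = (2·9 + 2 + 1 − 21 − 0) / 2 = 0.

0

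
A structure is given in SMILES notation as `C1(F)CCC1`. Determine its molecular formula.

C4H7F

Atom tally by fragment:
  cyclobutane ring core → C:4 H:8
  (− 1 ring H displaced by substituents)
  + F → F:1
Element totals:
  C: 4
  H: 7
  F: 1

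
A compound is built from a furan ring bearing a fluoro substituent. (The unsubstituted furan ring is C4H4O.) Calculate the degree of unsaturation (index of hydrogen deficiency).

3

Atom tally by fragment:
  furan ring core → C:4 H:4 O:1
  (− 1 ring H displaced by substituents)
  + F → F:1
Element totals:
  C: 4
  H: 3
  F: 1
  O: 1
Molecular formula: C4H3FO.
DoU = (2C + 2 + N − H − X) / 2 = (2·4 + 2 + 0 − 3 − 1) / 2 = 3.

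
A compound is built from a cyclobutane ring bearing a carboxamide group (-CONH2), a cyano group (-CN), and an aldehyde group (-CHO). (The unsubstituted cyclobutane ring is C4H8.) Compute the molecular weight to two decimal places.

152.15 g/mol

Atom tally by fragment:
  cyclobutane ring core → C:4 H:8
  (− 3 ring H displaced by substituents)
  + CONH2 → C:1 H:2 O:1 N:1
  + CN → C:1 N:1
  + CHO → C:1 H:1 O:1
Element totals:
  C: 7
  H: 8
  N: 2
  O: 2
Molecular formula: C7H8N2O2.
  M = 7(12.011) + 8(1.008) + 2(14.007) + 2(15.999)
    = 84.077 + 8.064 + 28.014 + 31.998 = 152.153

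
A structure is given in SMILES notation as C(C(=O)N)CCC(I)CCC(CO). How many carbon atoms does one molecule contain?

9

Atom tally by fragment:
  H2NOCCH2 → C:2 H:4 O:1 N:1
  CH2 → C:1 H:2
  CH2 → C:1 H:2
  CH(I) → C:1 H:1 I:1
  CH2 → C:1 H:2
  CH2 → C:1 H:2
  CH2CH2OH → C:2 H:5 O:1
Element totals:
  C: 9
  H: 18
  I: 1
  N: 1
  O: 2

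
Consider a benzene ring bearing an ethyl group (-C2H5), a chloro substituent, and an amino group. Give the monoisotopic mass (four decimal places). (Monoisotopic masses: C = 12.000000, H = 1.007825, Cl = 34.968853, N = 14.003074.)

Atom tally by fragment:
  benzene ring core → C:6 H:6
  (− 3 ring H displaced by substituents)
  + C2H5 → C:2 H:5
  + Cl → Cl:1
  + NH2 → N:1 H:2
Element totals:
  C: 8
  H: 10
  Cl: 1
  N: 1
Molecular formula: C8H10ClN.
  M = 8(12.0) + 10(1.007825) + 34.968853 + 14.003074
    = 96.000000 + 10.078250 + 34.968853 + 14.003074 = 155.050177

155.0502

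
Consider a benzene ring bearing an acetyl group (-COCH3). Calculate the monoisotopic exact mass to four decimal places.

120.0575

Atom tally by fragment:
  benzene ring core → C:6 H:6
  (− 1 ring H displaced by substituents)
  + COCH3 → C:2 H:3 O:1
Element totals:
  C: 8
  H: 8
  O: 1
Molecular formula: C8H8O.
  M = 8(12.0) + 8(1.007825) + 15.994915
    = 96.000000 + 8.062600 + 15.994915 = 120.057515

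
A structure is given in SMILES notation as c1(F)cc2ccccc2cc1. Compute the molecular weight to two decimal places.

146.16 g/mol

Atom tally by fragment:
  naphthalene ring system core → C:10 H:8
  (− 1 ring H displaced by substituents)
  + F → F:1
Element totals:
  C: 10
  H: 7
  F: 1
Molecular formula: C10H7F.
  M = 10(12.011) + 7(1.008) + 18.998
    = 120.110 + 7.056 + 18.998 = 146.164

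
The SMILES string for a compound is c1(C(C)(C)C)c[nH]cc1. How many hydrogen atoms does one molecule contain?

13

Atom tally by fragment:
  pyrrole ring core → C:4 H:5 N:1
  (− 1 ring H displaced by substituents)
  + C(CH3)3 → C:4 H:9
Element totals:
  C: 8
  H: 13
  N: 1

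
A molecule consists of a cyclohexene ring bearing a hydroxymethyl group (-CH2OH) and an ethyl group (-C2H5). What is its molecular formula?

Atom tally by fragment:
  cyclohexene ring core → C:6 H:10
  (− 2 ring H displaced by substituents)
  + CH2OH → C:1 H:3 O:1
  + C2H5 → C:2 H:5
Element totals:
  C: 9
  H: 16
  O: 1

C9H16O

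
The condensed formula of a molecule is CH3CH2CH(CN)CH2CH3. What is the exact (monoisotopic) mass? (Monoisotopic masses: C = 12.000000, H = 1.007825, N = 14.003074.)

97.0891

Atom tally by fragment:
  CH3 → C:1 H:3
  CH2 → C:1 H:2
  CH(CN) → C:2 H:1 N:1
  CH2 → C:1 H:2
  CH3 → C:1 H:3
Element totals:
  C: 6
  H: 11
  N: 1
Molecular formula: C6H11N.
  M = 6(12.0) + 11(1.007825) + 14.003074
    = 72.000000 + 11.086075 + 14.003074 = 97.089149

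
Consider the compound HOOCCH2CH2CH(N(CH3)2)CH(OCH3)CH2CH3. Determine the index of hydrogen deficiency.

1

Atom tally by fragment:
  HOOCCH2 → C:2 H:3 O:2
  CH2 → C:1 H:2
  CH(N(CH3)2) → C:3 H:7 N:1
  CH(OCH3) → C:2 H:4 O:1
  CH2 → C:1 H:2
  CH3 → C:1 H:3
Element totals:
  C: 10
  H: 21
  N: 1
  O: 3
Molecular formula: C10H21NO3.
DoU = (2C + 2 + N − H − X) / 2 = (2·10 + 2 + 1 − 21 − 0) / 2 = 1.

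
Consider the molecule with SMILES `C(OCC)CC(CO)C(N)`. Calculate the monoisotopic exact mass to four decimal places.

Atom tally by fragment:
  C2H5OCH2 → C:3 H:7 O:1
  CH2 → C:1 H:2
  CH(CH2OH) → C:2 H:4 O:1
  CH2NH2 → C:1 H:4 N:1
Element totals:
  C: 7
  H: 17
  N: 1
  O: 2
Molecular formula: C7H17NO2.
  M = 7(12.0) + 17(1.007825) + 14.003074 + 2(15.994915)
    = 84.000000 + 17.133025 + 14.003074 + 31.989830 = 147.125929

147.1259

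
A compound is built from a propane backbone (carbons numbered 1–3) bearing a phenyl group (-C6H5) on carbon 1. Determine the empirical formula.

Atom tally by fragment:
  C6H5CH2 → C:7 H:7
  CH2 → C:1 H:2
  CH3 → C:1 H:3
Element totals:
  C: 9
  H: 12
Molecular formula: C9H12.
gcd of subscripts = 3; dividing each by 3:
  C: 9/3 = 3
  H: 12/3 = 4

C3H4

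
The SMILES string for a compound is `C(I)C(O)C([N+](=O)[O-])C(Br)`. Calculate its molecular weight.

323.91 g/mol

Atom tally by fragment:
  ICH2 → C:1 H:2 I:1
  CH(OH) → C:1 H:2 O:1
  CH(NO2) → C:1 H:1 N:1 O:2
  CH2Br → C:1 H:2 Br:1
Element totals:
  C: 4
  H: 7
  Br: 1
  I: 1
  N: 1
  O: 3
Molecular formula: C4H7BrINO3.
  M = 4(12.011) + 7(1.008) + 79.904 + 126.904 + 14.007 + 3(15.999)
    = 48.044 + 7.056 + 79.904 + 126.904 + 14.007 + 47.997 = 323.912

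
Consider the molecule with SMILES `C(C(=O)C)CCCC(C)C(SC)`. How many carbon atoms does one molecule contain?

10

Atom tally by fragment:
  CH3COCH2 → C:3 H:5 O:1
  CH2 → C:1 H:2
  CH2 → C:1 H:2
  CH2 → C:1 H:2
  CH(CH3) → C:2 H:4
  CH2SCH3 → C:2 H:5 S:1
Element totals:
  C: 10
  H: 20
  O: 1
  S: 1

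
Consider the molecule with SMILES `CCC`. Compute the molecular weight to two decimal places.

44.10 g/mol

Atom tally by fragment:
  CH3 → C:1 H:3
  CH2 → C:1 H:2
  CH3 → C:1 H:3
Element totals:
  C: 3
  H: 8
Molecular formula: C3H8.
  M = 3(12.011) + 8(1.008)
    = 36.033 + 8.064 = 44.097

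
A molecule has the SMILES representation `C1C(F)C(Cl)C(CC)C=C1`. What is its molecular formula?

Atom tally by fragment:
  cyclohexene ring core → C:6 H:10
  (− 3 ring H displaced by substituents)
  + F → F:1
  + Cl → Cl:1
  + C2H5 → C:2 H:5
Element totals:
  C: 8
  H: 12
  Cl: 1
  F: 1

C8H12ClF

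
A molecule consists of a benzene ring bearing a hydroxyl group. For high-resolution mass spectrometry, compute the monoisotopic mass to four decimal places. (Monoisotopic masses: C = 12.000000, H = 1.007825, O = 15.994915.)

94.0419

Atom tally by fragment:
  benzene ring core → C:6 H:6
  (− 1 ring H displaced by substituents)
  + OH → O:1 H:1
Element totals:
  C: 6
  H: 6
  O: 1
Molecular formula: C6H6O.
  M = 6(12.0) + 6(1.007825) + 15.994915
    = 72.000000 + 6.046950 + 15.994915 = 94.041865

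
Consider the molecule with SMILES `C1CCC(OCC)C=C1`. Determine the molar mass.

126.20 g/mol

Atom tally by fragment:
  cyclohexene ring core → C:6 H:10
  (− 1 ring H displaced by substituents)
  + OC2H5 → C:2 H:5 O:1
Element totals:
  C: 8
  H: 14
  O: 1
Molecular formula: C8H14O.
  M = 8(12.011) + 14(1.008) + 15.999
    = 96.088 + 14.112 + 15.999 = 126.199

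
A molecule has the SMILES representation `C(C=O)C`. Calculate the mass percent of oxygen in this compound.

27.55%

Atom tally by fragment:
  OHCCH2 → C:2 H:3 O:1
  CH3 → C:1 H:3
Element totals:
  C: 3
  H: 6
  O: 1
Molecular formula: C3H6O.
Molar mass = 58.080 g/mol.
Mass from O: 1 × 15.999 = 15.999 g/mol.
%O = 15.999 / 58.080 × 100 = 27.55%.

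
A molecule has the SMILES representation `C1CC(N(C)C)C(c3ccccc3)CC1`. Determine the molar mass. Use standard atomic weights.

203.33 g/mol

Atom tally by fragment:
  cyclohexane ring core → C:6 H:12
  (− 2 ring H displaced by substituents)
  + N(CH3)2 → N:1 C:2 H:6
  + C6H5 → C:6 H:5
Element totals:
  C: 14
  H: 21
  N: 1
Molecular formula: C14H21N.
  M = 14(12.011) + 21(1.008) + 14.007
    = 168.154 + 21.168 + 14.007 = 203.329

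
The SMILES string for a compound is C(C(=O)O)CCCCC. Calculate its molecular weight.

130.19 g/mol

Atom tally by fragment:
  HOOCCH2 → C:2 H:3 O:2
  CH2 → C:1 H:2
  CH2 → C:1 H:2
  CH2 → C:1 H:2
  CH2 → C:1 H:2
  CH3 → C:1 H:3
Element totals:
  C: 7
  H: 14
  O: 2
Molecular formula: C7H14O2.
  M = 7(12.011) + 14(1.008) + 2(15.999)
    = 84.077 + 14.112 + 31.998 = 130.187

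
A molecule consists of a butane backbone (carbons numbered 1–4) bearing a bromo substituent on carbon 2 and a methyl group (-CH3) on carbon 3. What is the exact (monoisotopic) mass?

Atom tally by fragment:
  CH3 → C:1 H:3
  CH(Br) → C:1 H:1 Br:1
  CH(CH3) → C:2 H:4
  CH3 → C:1 H:3
Element totals:
  C: 5
  H: 11
  Br: 1
Molecular formula: C5H11Br.
  M = 5(12.0) + 11(1.007825) + 78.918338
    = 60.000000 + 11.086075 + 78.918338 = 150.004413

150.0044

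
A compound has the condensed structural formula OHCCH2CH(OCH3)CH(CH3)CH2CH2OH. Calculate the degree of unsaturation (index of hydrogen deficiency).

Atom tally by fragment:
  OHCCH2 → C:2 H:3 O:1
  CH(OCH3) → C:2 H:4 O:1
  CH(CH3) → C:2 H:4
  CH2CH2OH → C:2 H:5 O:1
Element totals:
  C: 8
  H: 16
  O: 3
Molecular formula: C8H16O3.
DoU = (2C + 2 + N − H − X) / 2 = (2·8 + 2 + 0 − 16 − 0) / 2 = 1.

1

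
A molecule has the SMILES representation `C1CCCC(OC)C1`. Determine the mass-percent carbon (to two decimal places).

Atom tally by fragment:
  cyclohexane ring core → C:6 H:12
  (− 1 ring H displaced by substituents)
  + OCH3 → C:1 H:3 O:1
Element totals:
  C: 7
  H: 14
  O: 1
Molecular formula: C7H14O.
Molar mass = 114.188 g/mol.
Mass from C: 7 × 12.011 = 84.077 g/mol.
%C = 84.077 / 114.188 × 100 = 73.63%.

73.63%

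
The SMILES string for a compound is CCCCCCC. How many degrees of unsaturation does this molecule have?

0

Atom tally by fragment:
  CH3 → C:1 H:3
  CH2 → C:1 H:2
  CH2 → C:1 H:2
  CH2 → C:1 H:2
  CH2 → C:1 H:2
  CH2 → C:1 H:2
  CH3 → C:1 H:3
Element totals:
  C: 7
  H: 16
Molecular formula: C7H16.
DoU = (2C + 2 + N − H − X) / 2 = (2·7 + 2 + 0 − 16 − 0) / 2 = 0.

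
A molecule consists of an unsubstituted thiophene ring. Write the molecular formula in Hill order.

Atom tally by fragment:
  thiophene ring core → C:4 H:4 S:1
Element totals:
  C: 4
  H: 4
  S: 1

C4H4S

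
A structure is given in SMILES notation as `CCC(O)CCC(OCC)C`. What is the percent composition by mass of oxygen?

Atom tally by fragment:
  CH3 → C:1 H:3
  CH2 → C:1 H:2
  CH(OH) → C:1 H:2 O:1
  CH2 → C:1 H:2
  CH2 → C:1 H:2
  CH(OC2H5) → C:3 H:6 O:1
  CH3 → C:1 H:3
Element totals:
  C: 9
  H: 20
  O: 2
Molecular formula: C9H20O2.
Molar mass = 160.257 g/mol.
Mass from O: 2 × 15.999 = 31.998 g/mol.
%O = 31.998 / 160.257 × 100 = 19.97%.

19.97%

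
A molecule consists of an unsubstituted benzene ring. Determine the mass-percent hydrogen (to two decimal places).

7.74%

Atom tally by fragment:
  benzene ring core → C:6 H:6
Element totals:
  C: 6
  H: 6
Molecular formula: C6H6.
Molar mass = 78.114 g/mol.
Mass from H: 6 × 1.008 = 6.048 g/mol.
%H = 6.048 / 78.114 × 100 = 7.74%.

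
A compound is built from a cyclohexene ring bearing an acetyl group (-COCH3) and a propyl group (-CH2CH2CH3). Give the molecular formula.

Atom tally by fragment:
  cyclohexene ring core → C:6 H:10
  (− 2 ring H displaced by substituents)
  + COCH3 → C:2 H:3 O:1
  + CH2CH2CH3 → C:3 H:7
Element totals:
  C: 11
  H: 18
  O: 1

C11H18O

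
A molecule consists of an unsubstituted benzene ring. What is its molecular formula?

Atom tally by fragment:
  benzene ring core → C:6 H:6
Element totals:
  C: 6
  H: 6

C6H6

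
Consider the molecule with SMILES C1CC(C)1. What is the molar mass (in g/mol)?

56.11 g/mol

Atom tally by fragment:
  cyclopropane ring core → C:3 H:6
  (− 1 ring H displaced by substituents)
  + CH3 → C:1 H:3
Element totals:
  C: 4
  H: 8
Molecular formula: C4H8.
  M = 4(12.011) + 8(1.008)
    = 48.044 + 8.064 = 56.108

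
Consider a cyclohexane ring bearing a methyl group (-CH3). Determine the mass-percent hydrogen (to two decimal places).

14.37%

Atom tally by fragment:
  cyclohexane ring core → C:6 H:12
  (− 1 ring H displaced by substituents)
  + CH3 → C:1 H:3
Element totals:
  C: 7
  H: 14
Molecular formula: C7H14.
Molar mass = 98.189 g/mol.
Mass from H: 14 × 1.008 = 14.112 g/mol.
%H = 14.112 / 98.189 × 100 = 14.37%.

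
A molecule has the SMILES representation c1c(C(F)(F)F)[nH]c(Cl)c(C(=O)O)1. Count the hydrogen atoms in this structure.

Atom tally by fragment:
  pyrrole ring core → C:4 H:5 N:1
  (− 3 ring H displaced by substituents)
  + CF3 → C:1 F:3
  + Cl → Cl:1
  + COOH → C:1 H:1 O:2
Element totals:
  C: 6
  H: 3
  Cl: 1
  F: 3
  N: 1
  O: 2

3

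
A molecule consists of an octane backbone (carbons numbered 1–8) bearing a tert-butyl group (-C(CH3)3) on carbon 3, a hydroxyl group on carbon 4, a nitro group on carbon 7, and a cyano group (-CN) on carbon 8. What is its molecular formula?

Atom tally by fragment:
  CH3 → C:1 H:3
  CH2 → C:1 H:2
  CH(C(CH3)3) → C:5 H:10
  CH(OH) → C:1 H:2 O:1
  CH2 → C:1 H:2
  CH2 → C:1 H:2
  CH(NO2) → C:1 H:1 N:1 O:2
  CH2CN → C:2 H:2 N:1
Element totals:
  C: 13
  H: 24
  N: 2
  O: 3

C13H24N2O3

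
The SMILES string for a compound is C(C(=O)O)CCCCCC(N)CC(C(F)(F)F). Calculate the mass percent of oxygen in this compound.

Atom tally by fragment:
  HOOCCH2 → C:2 H:3 O:2
  CH2 → C:1 H:2
  CH2 → C:1 H:2
  CH2 → C:1 H:2
  CH2 → C:1 H:2
  CH2 → C:1 H:2
  CH(NH2) → C:1 H:3 N:1
  CH2 → C:1 H:2
  CH2CF3 → C:2 H:2 F:3
Element totals:
  C: 11
  H: 20
  F: 3
  N: 1
  O: 2
Molecular formula: C11H20F3NO2.
Molar mass = 255.280 g/mol.
Mass from O: 2 × 15.999 = 31.998 g/mol.
%O = 31.998 / 255.280 × 100 = 12.53%.

12.53%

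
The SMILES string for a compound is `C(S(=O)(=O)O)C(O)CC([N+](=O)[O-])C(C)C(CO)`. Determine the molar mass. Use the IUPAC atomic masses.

Atom tally by fragment:
  HO3SCH2 → C:1 H:3 S:1 O:3
  CH(OH) → C:1 H:2 O:1
  CH2 → C:1 H:2
  CH(NO2) → C:1 H:1 N:1 O:2
  CH(CH3) → C:2 H:4
  CH2CH2OH → C:2 H:5 O:1
Element totals:
  C: 8
  H: 17
  N: 1
  O: 7
  S: 1
Molecular formula: C8H17NO7S.
  M = 8(12.011) + 17(1.008) + 14.007 + 7(15.999) + 32.06
    = 96.088 + 17.136 + 14.007 + 111.993 + 32.060 = 271.284

271.28 g/mol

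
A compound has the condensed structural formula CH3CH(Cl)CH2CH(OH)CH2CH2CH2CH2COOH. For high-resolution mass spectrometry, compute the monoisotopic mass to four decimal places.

208.0866

Atom tally by fragment:
  CH3 → C:1 H:3
  CH(Cl) → C:1 H:1 Cl:1
  CH2 → C:1 H:2
  CH(OH) → C:1 H:2 O:1
  CH2 → C:1 H:2
  CH2 → C:1 H:2
  CH2 → C:1 H:2
  CH2COOH → C:2 H:3 O:2
Element totals:
  C: 9
  H: 17
  Cl: 1
  O: 3
Molecular formula: C9H17ClO3.
  M = 9(12.0) + 17(1.007825) + 34.968853 + 3(15.994915)
    = 108.000000 + 17.133025 + 34.968853 + 47.984745 = 208.086623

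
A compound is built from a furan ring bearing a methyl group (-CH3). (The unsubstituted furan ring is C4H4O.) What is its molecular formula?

Atom tally by fragment:
  furan ring core → C:4 H:4 O:1
  (− 1 ring H displaced by substituents)
  + CH3 → C:1 H:3
Element totals:
  C: 5
  H: 6
  O: 1

C5H6O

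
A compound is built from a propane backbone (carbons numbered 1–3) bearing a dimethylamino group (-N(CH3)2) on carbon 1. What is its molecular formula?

C5H13N

Atom tally by fragment:
  (CH3)2NCH2 → C:3 H:8 N:1
  CH2 → C:1 H:2
  CH3 → C:1 H:3
Element totals:
  C: 5
  H: 13
  N: 1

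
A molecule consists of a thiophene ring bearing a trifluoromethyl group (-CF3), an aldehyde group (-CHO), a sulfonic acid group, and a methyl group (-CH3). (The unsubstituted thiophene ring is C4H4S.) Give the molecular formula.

Atom tally by fragment:
  thiophene ring core → C:4 H:4 S:1
  (− 4 ring H displaced by substituents)
  + CF3 → C:1 F:3
  + CHO → C:1 H:1 O:1
  + SO3H → S:1 O:3 H:1
  + CH3 → C:1 H:3
Element totals:
  C: 7
  H: 5
  F: 3
  O: 4
  S: 2

C7H5F3O4S2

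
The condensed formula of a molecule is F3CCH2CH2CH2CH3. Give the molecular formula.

Atom tally by fragment:
  F3CCH2 → C:2 H:2 F:3
  CH2 → C:1 H:2
  CH2 → C:1 H:2
  CH3 → C:1 H:3
Element totals:
  C: 5
  H: 9
  F: 3

C5H9F3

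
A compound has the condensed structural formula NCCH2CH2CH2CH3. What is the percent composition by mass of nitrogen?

Element totals:
  C: 5
  H: 9
  N: 1
Molecular formula: C5H9N.
Molar mass = 83.134 g/mol.
Mass from N: 1 × 14.007 = 14.007 g/mol.
%N = 14.007 / 83.134 × 100 = 16.85%.

16.85%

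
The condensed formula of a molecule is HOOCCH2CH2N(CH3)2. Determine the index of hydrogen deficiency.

1

Atom tally by fragment:
  HOOCCH2 → C:2 H:3 O:2
  CH2N(CH3)2 → C:3 H:8 N:1
Element totals:
  C: 5
  H: 11
  N: 1
  O: 2
Molecular formula: C5H11NO2.
DoU = (2C + 2 + N − H − X) / 2 = (2·5 + 2 + 1 − 11 − 0) / 2 = 1.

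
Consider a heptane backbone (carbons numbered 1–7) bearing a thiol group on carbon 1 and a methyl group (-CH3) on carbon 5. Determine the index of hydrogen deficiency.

Atom tally by fragment:
  HSCH2 → C:1 H:3 S:1
  CH2 → C:1 H:2
  CH2 → C:1 H:2
  CH2 → C:1 H:2
  CH(CH3) → C:2 H:4
  CH2 → C:1 H:2
  CH3 → C:1 H:3
Element totals:
  C: 8
  H: 18
  S: 1
Molecular formula: C8H18S.
DoU = (2C + 2 + N − H − X) / 2 = (2·8 + 2 + 0 − 18 − 0) / 2 = 0.

0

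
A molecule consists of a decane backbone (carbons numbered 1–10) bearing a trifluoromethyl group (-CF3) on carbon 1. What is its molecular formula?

Atom tally by fragment:
  F3CCH2 → C:2 H:2 F:3
  CH2 → C:1 H:2
  CH2 → C:1 H:2
  CH2 → C:1 H:2
  CH2 → C:1 H:2
  CH2 → C:1 H:2
  CH2 → C:1 H:2
  CH2 → C:1 H:2
  CH2 → C:1 H:2
  CH3 → C:1 H:3
Element totals:
  C: 11
  H: 21
  F: 3

C11H21F3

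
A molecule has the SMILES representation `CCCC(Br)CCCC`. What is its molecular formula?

Atom tally by fragment:
  CH3 → C:1 H:3
  CH2 → C:1 H:2
  CH2 → C:1 H:2
  CH(Br) → C:1 H:1 Br:1
  CH2 → C:1 H:2
  CH2 → C:1 H:2
  CH2 → C:1 H:2
  CH3 → C:1 H:3
Element totals:
  C: 8
  H: 17
  Br: 1

C8H17Br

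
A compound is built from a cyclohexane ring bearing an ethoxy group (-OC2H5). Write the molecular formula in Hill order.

C8H16O

Atom tally by fragment:
  cyclohexane ring core → C:6 H:12
  (− 1 ring H displaced by substituents)
  + OC2H5 → C:2 H:5 O:1
Element totals:
  C: 8
  H: 16
  O: 1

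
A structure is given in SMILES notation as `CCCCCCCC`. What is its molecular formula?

C8H18

Atom tally by fragment:
  CH3 → C:1 H:3
  CH2 → C:1 H:2
  CH2 → C:1 H:2
  CH2 → C:1 H:2
  CH2 → C:1 H:2
  CH2 → C:1 H:2
  CH2 → C:1 H:2
  CH3 → C:1 H:3
Element totals:
  C: 8
  H: 18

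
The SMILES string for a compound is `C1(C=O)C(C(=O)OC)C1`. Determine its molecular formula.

C6H8O3

Atom tally by fragment:
  cyclopropane ring core → C:3 H:6
  (− 2 ring H displaced by substituents)
  + CHO → C:1 H:1 O:1
  + COOCH3 → C:2 H:3 O:2
Element totals:
  C: 6
  H: 8
  O: 3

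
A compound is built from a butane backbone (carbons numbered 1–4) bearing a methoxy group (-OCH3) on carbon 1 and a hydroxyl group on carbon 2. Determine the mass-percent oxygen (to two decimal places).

30.72%

Atom tally by fragment:
  CH3OCH2 → C:2 H:5 O:1
  CH(OH) → C:1 H:2 O:1
  CH2 → C:1 H:2
  CH3 → C:1 H:3
Element totals:
  C: 5
  H: 12
  O: 2
Molecular formula: C5H12O2.
Molar mass = 104.149 g/mol.
Mass from O: 2 × 15.999 = 31.998 g/mol.
%O = 31.998 / 104.149 × 100 = 30.72%.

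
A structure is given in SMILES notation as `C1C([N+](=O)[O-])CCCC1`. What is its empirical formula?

C6H11NO2

Atom tally by fragment:
  cyclohexane ring core → C:6 H:12
  (− 1 ring H displaced by substituents)
  + NO2 → N:1 O:2
Element totals:
  C: 6
  H: 11
  N: 1
  O: 2
Molecular formula: C6H11NO2.
gcd of subscripts (6, 11, 1, 2) = 1, so the empirical formula equals the molecular formula.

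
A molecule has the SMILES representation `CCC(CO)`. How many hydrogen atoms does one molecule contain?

Atom tally by fragment:
  CH3 → C:1 H:3
  CH2 → C:1 H:2
  CH2CH2OH → C:2 H:5 O:1
Element totals:
  C: 4
  H: 10
  O: 1

10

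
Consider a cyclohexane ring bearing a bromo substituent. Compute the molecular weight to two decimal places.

Atom tally by fragment:
  cyclohexane ring core → C:6 H:12
  (− 1 ring H displaced by substituents)
  + Br → Br:1
Element totals:
  C: 6
  H: 11
  Br: 1
Molecular formula: C6H11Br.
  M = 6(12.011) + 11(1.008) + 79.904
    = 72.066 + 11.088 + 79.904 = 163.058

163.06 g/mol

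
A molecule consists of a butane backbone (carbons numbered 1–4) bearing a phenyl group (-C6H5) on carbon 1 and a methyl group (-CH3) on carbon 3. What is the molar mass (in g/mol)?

Atom tally by fragment:
  C6H5CH2 → C:7 H:7
  CH2 → C:1 H:2
  CH(CH3) → C:2 H:4
  CH3 → C:1 H:3
Element totals:
  C: 11
  H: 16
Molecular formula: C11H16.
  M = 11(12.011) + 16(1.008)
    = 132.121 + 16.128 = 148.249

148.25 g/mol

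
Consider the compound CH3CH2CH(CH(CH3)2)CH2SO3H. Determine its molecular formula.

C7H16O3S

Element totals:
  C: 7
  H: 16
  O: 3
  S: 1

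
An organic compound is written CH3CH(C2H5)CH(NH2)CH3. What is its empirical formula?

Element totals:
  C: 6
  H: 15
  N: 1
Molecular formula: C6H15N.
gcd of subscripts (6, 15, 1) = 1, so the empirical formula equals the molecular formula.

C6H15N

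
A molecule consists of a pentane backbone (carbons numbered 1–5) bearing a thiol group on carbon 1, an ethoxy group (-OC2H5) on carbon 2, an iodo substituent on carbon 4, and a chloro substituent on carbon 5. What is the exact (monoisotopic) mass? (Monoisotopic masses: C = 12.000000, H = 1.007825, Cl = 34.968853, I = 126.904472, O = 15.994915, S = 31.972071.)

Atom tally by fragment:
  HSCH2 → C:1 H:3 S:1
  CH(OC2H5) → C:3 H:6 O:1
  CH2 → C:1 H:2
  CH(I) → C:1 H:1 I:1
  CH2Cl → C:1 H:2 Cl:1
Element totals:
  C: 7
  H: 14
  Cl: 1
  I: 1
  O: 1
  S: 1
Molecular formula: C7H14ClIOS.
  M = 7(12.0) + 14(1.007825) + 34.968853 + 126.904472 + 15.994915 + 31.972071
    = 84.000000 + 14.109550 + 34.968853 + 126.904472 + 15.994915 + 31.972071 = 307.949861

307.9499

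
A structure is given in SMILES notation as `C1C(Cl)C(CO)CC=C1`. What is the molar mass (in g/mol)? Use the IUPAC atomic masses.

146.61 g/mol

Atom tally by fragment:
  cyclohexene ring core → C:6 H:10
  (− 2 ring H displaced by substituents)
  + Cl → Cl:1
  + CH2OH → C:1 H:3 O:1
Element totals:
  C: 7
  H: 11
  Cl: 1
  O: 1
Molecular formula: C7H11ClO.
  M = 7(12.011) + 11(1.008) + 35.45 + 15.999
    = 84.077 + 11.088 + 35.450 + 15.999 = 146.614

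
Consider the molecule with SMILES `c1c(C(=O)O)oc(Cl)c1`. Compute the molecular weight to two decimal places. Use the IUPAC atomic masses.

Atom tally by fragment:
  furan ring core → C:4 H:4 O:1
  (− 2 ring H displaced by substituents)
  + COOH → C:1 H:1 O:2
  + Cl → Cl:1
Element totals:
  C: 5
  H: 3
  Cl: 1
  O: 3
Molecular formula: C5H3ClO3.
  M = 5(12.011) + 3(1.008) + 35.45 + 3(15.999)
    = 60.055 + 3.024 + 35.450 + 47.997 = 146.526

146.53 g/mol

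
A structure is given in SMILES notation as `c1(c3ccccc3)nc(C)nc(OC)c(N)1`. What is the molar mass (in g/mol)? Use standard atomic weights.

215.26 g/mol

Atom tally by fragment:
  pyrimidine ring core → C:4 H:4 N:2
  (− 4 ring H displaced by substituents)
  + C6H5 → C:6 H:5
  + CH3 → C:1 H:3
  + OCH3 → C:1 H:3 O:1
  + NH2 → N:1 H:2
Element totals:
  C: 12
  H: 13
  N: 3
  O: 1
Molecular formula: C12H13N3O.
  M = 12(12.011) + 13(1.008) + 3(14.007) + 15.999
    = 144.132 + 13.104 + 42.021 + 15.999 = 215.256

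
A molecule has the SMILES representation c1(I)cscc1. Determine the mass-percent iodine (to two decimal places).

Atom tally by fragment:
  thiophene ring core → C:4 H:4 S:1
  (− 1 ring H displaced by substituents)
  + I → I:1
Element totals:
  C: 4
  H: 3
  I: 1
  S: 1
Molecular formula: C4H3IS.
Molar mass = 210.032 g/mol.
Mass from I: 1 × 126.904 = 126.904 g/mol.
%I = 126.904 / 210.032 × 100 = 60.42%.

60.42%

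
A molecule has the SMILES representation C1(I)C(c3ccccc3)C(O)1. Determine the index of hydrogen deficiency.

Atom tally by fragment:
  cyclopropane ring core → C:3 H:6
  (− 3 ring H displaced by substituents)
  + I → I:1
  + C6H5 → C:6 H:5
  + OH → O:1 H:1
Element totals:
  C: 9
  H: 9
  I: 1
  O: 1
Molecular formula: C9H9IO.
DoU = (2C + 2 + N − H − X) / 2 = (2·9 + 2 + 0 − 9 − 1) / 2 = 5.

5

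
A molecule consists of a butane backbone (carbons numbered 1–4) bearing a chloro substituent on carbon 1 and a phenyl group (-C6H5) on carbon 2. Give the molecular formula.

Atom tally by fragment:
  ClCH2 → C:1 H:2 Cl:1
  CH(C6H5) → C:7 H:6
  CH2 → C:1 H:2
  CH3 → C:1 H:3
Element totals:
  C: 10
  H: 13
  Cl: 1

C10H13Cl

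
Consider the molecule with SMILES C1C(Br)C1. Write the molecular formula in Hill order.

Atom tally by fragment:
  cyclopropane ring core → C:3 H:6
  (− 1 ring H displaced by substituents)
  + Br → Br:1
Element totals:
  C: 3
  H: 5
  Br: 1

C3H5Br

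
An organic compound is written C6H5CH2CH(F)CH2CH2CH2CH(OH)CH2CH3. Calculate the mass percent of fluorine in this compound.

Element totals:
  C: 14
  H: 21
  F: 1
  O: 1
Molecular formula: C14H21FO.
Molar mass = 224.319 g/mol.
Mass from F: 1 × 18.998 = 18.998 g/mol.
%F = 18.998 / 224.319 × 100 = 8.47%.

8.47%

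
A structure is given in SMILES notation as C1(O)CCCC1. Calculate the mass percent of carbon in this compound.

Atom tally by fragment:
  cyclopentane ring core → C:5 H:10
  (− 1 ring H displaced by substituents)
  + OH → O:1 H:1
Element totals:
  C: 5
  H: 10
  O: 1
Molecular formula: C5H10O.
Molar mass = 86.134 g/mol.
Mass from C: 5 × 12.011 = 60.055 g/mol.
%C = 60.055 / 86.134 × 100 = 69.72%.

69.72%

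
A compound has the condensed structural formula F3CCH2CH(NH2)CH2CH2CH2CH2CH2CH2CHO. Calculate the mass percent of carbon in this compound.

Atom tally by fragment:
  F3CCH2 → C:2 H:2 F:3
  CH(NH2) → C:1 H:3 N:1
  CH2 → C:1 H:2
  CH2 → C:1 H:2
  CH2 → C:1 H:2
  CH2 → C:1 H:2
  CH2 → C:1 H:2
  CH2CHO → C:2 H:3 O:1
Element totals:
  C: 10
  H: 18
  F: 3
  N: 1
  O: 1
Molecular formula: C10H18F3NO.
Molar mass = 225.254 g/mol.
Mass from C: 10 × 12.011 = 120.110 g/mol.
%C = 120.110 / 225.254 × 100 = 53.32%.

53.32%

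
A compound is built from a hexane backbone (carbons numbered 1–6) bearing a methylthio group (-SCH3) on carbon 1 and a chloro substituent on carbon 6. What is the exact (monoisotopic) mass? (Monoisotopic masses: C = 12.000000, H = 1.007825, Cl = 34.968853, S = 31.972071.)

166.0583

Atom tally by fragment:
  CH3SCH2 → C:2 H:5 S:1
  CH2 → C:1 H:2
  CH2 → C:1 H:2
  CH2 → C:1 H:2
  CH2 → C:1 H:2
  CH2Cl → C:1 H:2 Cl:1
Element totals:
  C: 7
  H: 15
  Cl: 1
  S: 1
Molecular formula: C7H15ClS.
  M = 7(12.0) + 15(1.007825) + 34.968853 + 31.972071
    = 84.000000 + 15.117375 + 34.968853 + 31.972071 = 166.058299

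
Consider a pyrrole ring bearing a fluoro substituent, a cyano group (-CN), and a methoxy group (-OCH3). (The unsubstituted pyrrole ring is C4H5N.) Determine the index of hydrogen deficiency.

5

Atom tally by fragment:
  pyrrole ring core → C:4 H:5 N:1
  (− 3 ring H displaced by substituents)
  + F → F:1
  + CN → C:1 N:1
  + OCH3 → C:1 H:3 O:1
Element totals:
  C: 6
  H: 5
  F: 1
  N: 2
  O: 1
Molecular formula: C6H5FN2O.
DoU = (2C + 2 + N − H − X) / 2 = (2·6 + 2 + 2 − 5 − 1) / 2 = 5.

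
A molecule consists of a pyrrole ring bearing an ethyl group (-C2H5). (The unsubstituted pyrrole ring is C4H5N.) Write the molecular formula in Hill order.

C6H9N

Atom tally by fragment:
  pyrrole ring core → C:4 H:5 N:1
  (− 1 ring H displaced by substituents)
  + C2H5 → C:2 H:5
Element totals:
  C: 6
  H: 9
  N: 1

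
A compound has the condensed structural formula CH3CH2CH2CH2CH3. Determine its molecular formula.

C5H12

Atom tally by fragment:
  CH3 → C:1 H:3
  CH2 → C:1 H:2
  CH2 → C:1 H:2
  CH2 → C:1 H:2
  CH3 → C:1 H:3
Element totals:
  C: 5
  H: 12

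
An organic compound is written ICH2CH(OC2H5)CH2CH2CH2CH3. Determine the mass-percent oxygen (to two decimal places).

Atom tally by fragment:
  ICH2 → C:1 H:2 I:1
  CH(OC2H5) → C:3 H:6 O:1
  CH2 → C:1 H:2
  CH2 → C:1 H:2
  CH2 → C:1 H:2
  CH3 → C:1 H:3
Element totals:
  C: 8
  H: 17
  I: 1
  O: 1
Molecular formula: C8H17IO.
Molar mass = 256.127 g/mol.
Mass from O: 1 × 15.999 = 15.999 g/mol.
%O = 15.999 / 256.127 × 100 = 6.25%.

6.25%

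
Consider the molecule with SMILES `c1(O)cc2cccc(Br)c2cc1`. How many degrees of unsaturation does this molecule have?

Atom tally by fragment:
  naphthalene ring system core → C:10 H:8
  (− 2 ring H displaced by substituents)
  + OH → O:1 H:1
  + Br → Br:1
Element totals:
  C: 10
  H: 7
  Br: 1
  O: 1
Molecular formula: C10H7BrO.
DoU = (2C + 2 + N − H − X) / 2 = (2·10 + 2 + 0 − 7 − 1) / 2 = 7.

7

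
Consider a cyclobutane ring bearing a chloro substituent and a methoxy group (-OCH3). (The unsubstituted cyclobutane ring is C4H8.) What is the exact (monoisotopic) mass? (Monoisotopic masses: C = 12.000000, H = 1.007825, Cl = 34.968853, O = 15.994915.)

120.0342

Atom tally by fragment:
  cyclobutane ring core → C:4 H:8
  (− 2 ring H displaced by substituents)
  + Cl → Cl:1
  + OCH3 → C:1 H:3 O:1
Element totals:
  C: 5
  H: 9
  Cl: 1
  O: 1
Molecular formula: C5H9ClO.
  M = 5(12.0) + 9(1.007825) + 34.968853 + 15.994915
    = 60.000000 + 9.070425 + 34.968853 + 15.994915 = 120.034193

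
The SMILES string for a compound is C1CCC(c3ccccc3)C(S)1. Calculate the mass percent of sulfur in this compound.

Atom tally by fragment:
  cyclopentane ring core → C:5 H:10
  (− 2 ring H displaced by substituents)
  + C6H5 → C:6 H:5
  + SH → S:1 H:1
Element totals:
  C: 11
  H: 14
  S: 1
Molecular formula: C11H14S.
Molar mass = 178.293 g/mol.
Mass from S: 1 × 32.06 = 32.060 g/mol.
%S = 32.060 / 178.293 × 100 = 17.98%.

17.98%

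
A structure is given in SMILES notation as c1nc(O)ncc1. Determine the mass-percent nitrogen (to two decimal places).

29.15%

Atom tally by fragment:
  pyrimidine ring core → C:4 H:4 N:2
  (− 1 ring H displaced by substituents)
  + OH → O:1 H:1
Element totals:
  C: 4
  H: 4
  N: 2
  O: 1
Molecular formula: C4H4N2O.
Molar mass = 96.089 g/mol.
Mass from N: 2 × 14.007 = 28.014 g/mol.
%N = 28.014 / 96.089 × 100 = 29.15%.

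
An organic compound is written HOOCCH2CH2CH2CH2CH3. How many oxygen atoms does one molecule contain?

2

Element totals:
  C: 6
  H: 12
  O: 2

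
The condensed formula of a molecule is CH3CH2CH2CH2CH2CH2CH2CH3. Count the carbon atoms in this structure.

Element totals:
  C: 8
  H: 18

8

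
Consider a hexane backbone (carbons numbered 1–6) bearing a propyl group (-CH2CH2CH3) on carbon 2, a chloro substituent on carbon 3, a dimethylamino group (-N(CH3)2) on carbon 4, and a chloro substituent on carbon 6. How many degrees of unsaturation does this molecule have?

0

Atom tally by fragment:
  CH3 → C:1 H:3
  CH(CH2CH2CH3) → C:4 H:8
  CH(Cl) → C:1 H:1 Cl:1
  CH(N(CH3)2) → C:3 H:7 N:1
  CH2 → C:1 H:2
  CH2Cl → C:1 H:2 Cl:1
Element totals:
  C: 11
  H: 23
  Cl: 2
  N: 1
Molecular formula: C11H23Cl2N.
DoU = (2C + 2 + N − H − X) / 2 = (2·11 + 2 + 1 − 23 − 2) / 2 = 0.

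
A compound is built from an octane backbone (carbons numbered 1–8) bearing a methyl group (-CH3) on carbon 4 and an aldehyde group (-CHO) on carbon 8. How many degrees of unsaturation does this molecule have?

1

Atom tally by fragment:
  CH3 → C:1 H:3
  CH2 → C:1 H:2
  CH2 → C:1 H:2
  CH(CH3) → C:2 H:4
  CH2 → C:1 H:2
  CH2 → C:1 H:2
  CH2 → C:1 H:2
  CH2CHO → C:2 H:3 O:1
Element totals:
  C: 10
  H: 20
  O: 1
Molecular formula: C10H20O.
DoU = (2C + 2 + N − H − X) / 2 = (2·10 + 2 + 0 − 20 − 0) / 2 = 1.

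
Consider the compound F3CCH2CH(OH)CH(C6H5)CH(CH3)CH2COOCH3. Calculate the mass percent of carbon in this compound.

59.20%

Atom tally by fragment:
  F3CCH2 → C:2 H:2 F:3
  CH(OH) → C:1 H:2 O:1
  CH(C6H5) → C:7 H:6
  CH(CH3) → C:2 H:4
  CH2COOCH3 → C:3 H:5 O:2
Element totals:
  C: 15
  H: 19
  F: 3
  O: 3
Molecular formula: C15H19F3O3.
Molar mass = 304.308 g/mol.
Mass from C: 15 × 12.011 = 180.165 g/mol.
%C = 180.165 / 304.308 × 100 = 59.20%.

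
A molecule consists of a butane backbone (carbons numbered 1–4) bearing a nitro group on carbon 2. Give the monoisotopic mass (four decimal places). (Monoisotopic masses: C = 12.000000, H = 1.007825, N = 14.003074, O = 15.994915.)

Atom tally by fragment:
  CH3 → C:1 H:3
  CH(NO2) → C:1 H:1 N:1 O:2
  CH2 → C:1 H:2
  CH3 → C:1 H:3
Element totals:
  C: 4
  H: 9
  N: 1
  O: 2
Molecular formula: C4H9NO2.
  M = 4(12.0) + 9(1.007825) + 14.003074 + 2(15.994915)
    = 48.000000 + 9.070425 + 14.003074 + 31.989830 = 103.063329

103.0633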